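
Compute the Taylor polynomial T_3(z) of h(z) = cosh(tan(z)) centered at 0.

z^2/2 + 1

Compose series: expand the inner function first, then feed it into the outer expansion.
h(0) = 1
h′(0) = 0
h′′(0) = 1
h′′′(0) = 0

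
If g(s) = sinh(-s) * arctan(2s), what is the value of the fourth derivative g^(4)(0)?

56

Expand each factor separately, then convolve coefficients.
From the series, [s^4] g = 7/3; multiply by 4! = 24 to get 56.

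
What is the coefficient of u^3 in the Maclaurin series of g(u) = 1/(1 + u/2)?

-1/8

Compute the successive derivatives at the expansion point and divide by k!.
g(0) = 1
g′(0) = -1/2
g′′(0) = 1/2
g′′′(0) = -3/4
So c_3 = g′′′(0)/3! = -1/8.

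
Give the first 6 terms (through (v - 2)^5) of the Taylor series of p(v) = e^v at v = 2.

(v - 2)^5*e^(2)/120 + (v - 2)^4*e^(2)/24 + (v - 2)^3*e^(2)/6 + (v - 2)^2*e^(2)/2 + (v - 2)*e^(2) + e^(2)

p(2) = e^(2)
p′(2) = e^(2)
p′′(2) = e^(2)
p′′′(2) = e^(2)
p^(4)(2) = e^(2)
p^(5)(2) = e^(2)
Dividing each by k! gives the coefficients c_0, ..., c_5.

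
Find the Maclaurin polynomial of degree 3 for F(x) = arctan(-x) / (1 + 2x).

-11*x^3/3 + 2*x^2 - x

Multiply the two series term by term and collect like powers.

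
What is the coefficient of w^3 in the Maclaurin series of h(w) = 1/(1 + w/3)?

-1/27

Compute the successive derivatives at the expansion point and divide by k!.
[w^0] = 1;  [w^1] = -1/3;  [w^2] = 1/9;  [w^3] = -1/27.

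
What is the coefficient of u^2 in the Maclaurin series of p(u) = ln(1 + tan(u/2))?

Compose series: expand the inner function first, then feed it into the outer expansion.
p(0) = 0
p′(0) = 1/2
p′′(0) = -1/4
So c_2 = p′′(0)/2! = -1/8.

-1/8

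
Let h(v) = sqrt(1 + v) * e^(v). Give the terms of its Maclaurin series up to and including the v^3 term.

17*v^3/48 + 7*v^2/8 + 3*v/2 + 1

Expand each factor separately, then convolve coefficients.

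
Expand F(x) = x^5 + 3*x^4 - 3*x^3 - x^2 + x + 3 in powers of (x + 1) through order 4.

[(x + 1)^0] = 6;  [(x + 1)^1] = -13;  [(x + 1)^2] = 16;  [(x + 1)^3] = -5;  [(x + 1)^4] = -2.

-2*(x + 1)^4 - 5*(x + 1)^3 + 16*(x + 1)^2 - 13*(x + 1) + 6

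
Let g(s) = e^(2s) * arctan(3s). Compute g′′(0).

12

Write out both Maclaurin series and multiply, keeping only the needed powers.
The coefficient of s^2 in the expansion is 6, so g′′(0) = 2! * (6) = 12.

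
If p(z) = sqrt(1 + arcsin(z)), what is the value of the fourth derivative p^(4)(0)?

Substitute the inner expansion into the outer series and collect powers.
The coefficient of z^4 in the expansion is -31/384, so p^(4)(0) = 4! * (-31/384) = -31/16.

-31/16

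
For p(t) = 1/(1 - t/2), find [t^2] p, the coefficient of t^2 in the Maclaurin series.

1/4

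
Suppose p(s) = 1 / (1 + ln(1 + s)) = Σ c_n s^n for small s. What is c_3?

Write 1/(1+u) = 1 - u + u^2 - u^3 + ... and substitute the series for u.
p(0) = 1
p′(0) = -1
p′′(0) = 3
p′′′(0) = -14

-7/3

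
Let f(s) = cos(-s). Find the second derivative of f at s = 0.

The coefficient of s^2 in the expansion is -1/2, so f′′(0) = 2! * (-1/2) = -1.

-1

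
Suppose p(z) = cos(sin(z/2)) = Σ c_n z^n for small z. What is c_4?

Substitute the inner expansion into the outer series and collect powers.
p(0) = 1
p′(0) = 0
p′′(0) = -1/4
p′′′(0) = 0
p^(4)(0) = 5/16
So c_4 = p^(4)(0)/4! = 5/384.

5/384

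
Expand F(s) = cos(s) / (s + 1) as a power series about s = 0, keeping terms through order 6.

389*s^6/720 - 13*s^5/24 + 13*s^4/24 - s^3/2 + s^2/2 - s + 1

Expand 1/(denominator) as a geometric series and multiply by the numerator's series.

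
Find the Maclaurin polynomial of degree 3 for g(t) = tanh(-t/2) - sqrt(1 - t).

Add the two expansions coefficient-wise.

5*t^3/48 + t^2/8 - 1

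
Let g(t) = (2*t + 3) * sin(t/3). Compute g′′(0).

4/3

Multiply each power in the prefactor through the base expansion.
From the series, [t^2] g = 2/3; multiply by 2! = 2 to get 4/3.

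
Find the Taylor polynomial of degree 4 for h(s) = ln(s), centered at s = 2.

Apply the Taylor formula c_k = f^(k)(a)/k!.

-(s - 2)^4/64 + (s - 2)^3/24 - (s - 2)^2/8 + (s - 2)/2 + ln(2)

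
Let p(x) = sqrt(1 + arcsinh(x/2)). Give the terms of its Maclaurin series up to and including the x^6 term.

Plug the Maclaurin series of the inner function into that of the outer and collect terms.
[x^0] = 1;  [x^1] = 1/4;  [x^2] = -1/32;  [x^3] = -1/384;  [x^4] = 1/6144;  [x^5] = 43/40960;  [x^6] = -769/2949120.

-769*x^6/2949120 + 43*x^5/40960 + x^4/6144 - x^3/384 - x^2/32 + x/4 + 1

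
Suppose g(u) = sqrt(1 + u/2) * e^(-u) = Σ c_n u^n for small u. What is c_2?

Write out both Maclaurin series and multiply, keeping only the needed powers.
g(0) = 1
g′(0) = -3/4
g′′(0) = 7/16
So c_2 = g′′(0)/2! = 7/32.

7/32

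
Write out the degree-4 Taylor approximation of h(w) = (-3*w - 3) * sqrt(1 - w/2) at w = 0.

63*w^4/2048 + 15*w^3/128 + 27*w^2/32 - 9*w/4 - 3

Multiply each power in the prefactor through the base expansion.
h(0) = -3
h′(0) = -9/4
h′′(0) = 27/16
h′′′(0) = 45/64
h^(4)(0) = 189/256
Then c_k = h^(k)(0)/k! gives each Taylor coefficient.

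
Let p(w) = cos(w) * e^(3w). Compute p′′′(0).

Multiply the two series term by term and collect like powers.
The coefficient of w^3 in the expansion is 3, so p′′′(0) = 3! * (3) = 18.

18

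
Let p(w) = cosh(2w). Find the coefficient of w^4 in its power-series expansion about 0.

p(0) = 1
p′(0) = 0
p′′(0) = 4
p′′′(0) = 0
p^(4)(0) = 16
The Taylor polynomial is Σ p^(k)(0)/k! · w^k.

2/3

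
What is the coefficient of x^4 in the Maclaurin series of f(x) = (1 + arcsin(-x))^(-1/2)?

Plug the Maclaurin series of the inner function into that of the outer and collect terms.
f(0) = 1
f′(0) = 1/2
f′′(0) = 3/4
f′′′(0) = 19/8
f^(4)(0) = 153/16

51/128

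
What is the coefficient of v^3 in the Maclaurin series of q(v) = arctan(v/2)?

[v^0] = 0;  [v^1] = 1/2;  [v^2] = 0;  [v^3] = -1/24.

-1/24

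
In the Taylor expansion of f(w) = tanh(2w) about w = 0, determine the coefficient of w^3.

[w^0] = 0;  [w^1] = 2;  [w^2] = 0;  [w^3] = -8/3.

-8/3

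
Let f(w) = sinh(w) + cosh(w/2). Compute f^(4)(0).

1/16

Expand each term separately and add.
The coefficient of w^4 in the expansion is 1/384, so f^(4)(0) = 4! * (1/384) = 1/16.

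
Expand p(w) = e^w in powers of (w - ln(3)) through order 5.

(w - ln(3))^5/40 + (w - ln(3))^4/8 + (w - ln(3))^3/2 + 3*(w - ln(3))^2/2 + 3*(w - ln(3)) + 3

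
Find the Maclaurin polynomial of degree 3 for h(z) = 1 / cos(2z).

Invert the denominator's series and multiply.

2*z^2 + 1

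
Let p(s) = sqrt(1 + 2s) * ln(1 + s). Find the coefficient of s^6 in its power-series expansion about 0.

Expand each factor separately, then convolve coefficients.
p(0) = 0
p′(0) = 1
p′′(0) = 1
p′′′(0) = -4
p^(4)(0) = 20
p^(5)(0) = -131
p^(6)(0) = 1089
So c_6 = p^(6)(0)/6! = 121/80.

121/80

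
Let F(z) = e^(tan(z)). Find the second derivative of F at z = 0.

Substitute the inner expansion into the outer series and collect powers.
The coefficient of z^2 in the expansion is 1/2, so F′′(0) = 2! * (1/2) = 1.

1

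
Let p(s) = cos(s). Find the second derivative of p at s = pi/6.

-sqrt(3)/2

The coefficient of (s - pi/6)^2 in the expansion is -sqrt(3)/4, so p′′(pi/6) = 2! * (-sqrt(3)/4) = -sqrt(3)/2.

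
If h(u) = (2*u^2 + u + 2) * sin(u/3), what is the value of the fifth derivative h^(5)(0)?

-358/243

Multiply each power in the prefactor through the base expansion.
The coefficient of u^5 in the expansion is -179/14580, so h^(5)(0) = 5! * (-179/14580) = -358/243.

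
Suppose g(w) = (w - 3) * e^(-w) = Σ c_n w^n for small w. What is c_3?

1

Distribute the polynomial across the series and collect like powers.
g(0) = -3
g′(0) = 4
g′′(0) = -5
g′′′(0) = 6
The Taylor polynomial is Σ g^(k)(0)/k! · w^k.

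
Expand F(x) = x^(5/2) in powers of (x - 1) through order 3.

F(1) = 1
F′(1) = 5/2
F′′(1) = 15/4
F′′′(1) = 15/8
Dividing each by k! gives the coefficients c_0, ..., c_3.

5*(x - 1)^3/16 + 15*(x - 1)^2/8 + 5*(x - 1)/2 + 1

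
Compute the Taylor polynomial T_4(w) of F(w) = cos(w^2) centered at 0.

1 - w^4/2

Use the known series and substitute for the argument.
F(0) = 1
F′(0) = 0
F′′(0) = 0
F′′′(0) = 0
F^(4)(0) = -12
Then c_k = F^(k)(0)/k! gives each Taylor coefficient.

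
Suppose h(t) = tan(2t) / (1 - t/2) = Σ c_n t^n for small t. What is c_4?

19/12

Take the Cauchy product of the two expansions.
h(0) = 0
h′(0) = 2
h′′(0) = 2
h′′′(0) = 19
h^(4)(0) = 38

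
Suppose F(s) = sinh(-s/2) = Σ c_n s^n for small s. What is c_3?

-1/48

Compute the successive derivatives at the expansion point and divide by k!.
F(0) = 0
F′(0) = -1/2
F′′(0) = 0
F′′′(0) = -1/8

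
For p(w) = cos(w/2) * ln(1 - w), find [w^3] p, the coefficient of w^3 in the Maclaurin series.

-5/24

Expand each factor separately, then convolve coefficients.
p(0) = 0
p′(0) = -1
p′′(0) = -1
p′′′(0) = -5/4
Then c_k = p^(k)(0)/k! gives each Taylor coefficient.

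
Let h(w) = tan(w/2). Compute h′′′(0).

Use the known series and substitute for the argument.
The coefficient of w^3 in the expansion is 1/24, so h′′′(0) = 3! * (1/24) = 1/4.

1/4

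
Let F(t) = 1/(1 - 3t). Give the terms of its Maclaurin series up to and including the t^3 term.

27*t^3 + 9*t^2 + 3*t + 1

F(0) = 1
F′(0) = 3
F′′(0) = 18
F′′′(0) = 162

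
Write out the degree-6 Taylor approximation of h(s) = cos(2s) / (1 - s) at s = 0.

Multiply the numerator's expansion by the denominator's geometric series.

-19*s^6/45 - s^5/3 - s^4/3 - s^3 - s^2 + s + 1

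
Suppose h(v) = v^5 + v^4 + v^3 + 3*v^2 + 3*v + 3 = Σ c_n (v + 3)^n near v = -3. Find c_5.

h(-3) = -168
h′(-3) = 309
h′′(-3) = -444
h′′′(-3) = 474
h^(4)(-3) = -336
h^(5)(-3) = 120

1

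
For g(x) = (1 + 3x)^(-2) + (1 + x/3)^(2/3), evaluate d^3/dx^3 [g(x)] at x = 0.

Add the two expansions coefficient-wise.
From the series, [x^3] g = -236192/2187; multiply by 3! = 6 to get -472384/729.

-472384/729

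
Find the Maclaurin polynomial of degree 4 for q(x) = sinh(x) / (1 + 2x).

-25*x^4/3 + 25*x^3/6 - 2*x^2 + x

Expand each factor separately, then convolve coefficients.
[x^0] = 0;  [x^1] = 1;  [x^2] = -2;  [x^3] = 25/6;  [x^4] = -25/3.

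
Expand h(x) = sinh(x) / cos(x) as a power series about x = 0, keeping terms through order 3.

2*x^3/3 + x

Divide the numerator series by the denominator series (power-series long division).
h(0) = 0
h′(0) = 1
h′′(0) = 0
h′′′(0) = 4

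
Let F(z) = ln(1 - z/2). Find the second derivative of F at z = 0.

-1/4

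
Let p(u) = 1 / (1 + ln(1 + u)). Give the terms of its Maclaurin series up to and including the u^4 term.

Expand as Σ (-1)^k u^k with u equal to the inner function's series.
[u^0] = 1;  [u^1] = -1;  [u^2] = 3/2;  [u^3] = -7/3;  [u^4] = 11/3.

11*u^4/3 - 7*u^3/3 + 3*u^2/2 - u + 1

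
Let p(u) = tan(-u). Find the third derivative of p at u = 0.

Apply the Taylor formula c_k = f^(k)(a)/k!.
The coefficient of u^3 in the expansion is -1/3, so p′′′(0) = 3! * (-1/3) = -2.

-2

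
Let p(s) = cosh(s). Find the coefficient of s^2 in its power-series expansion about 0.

p(0) = 1
p′(0) = 0
p′′(0) = 1
The Taylor polynomial is Σ p^(k)(0)/k! · s^k.

1/2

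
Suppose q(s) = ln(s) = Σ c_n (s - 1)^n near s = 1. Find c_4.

-1/4

Apply the Taylor formula c_k = f^(k)(a)/k!.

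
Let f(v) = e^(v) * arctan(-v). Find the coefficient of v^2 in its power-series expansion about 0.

Write out both Maclaurin series and multiply, keeping only the needed powers.
f(0) = 0
f′(0) = -1
f′′(0) = -2
So c_2 = f′′(0)/2! = -1.

-1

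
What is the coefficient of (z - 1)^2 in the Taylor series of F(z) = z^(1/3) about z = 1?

-1/9

Use the known series and substitute for the argument.
F(1) = 1
F′(1) = 1/3
F′′(1) = -2/9
So c_2 = F′′(1)/2! = -1/9.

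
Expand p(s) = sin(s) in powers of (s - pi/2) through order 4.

Compute the successive derivatives at the expansion point and divide by k!.
p(pi/2) = 1
p′(pi/2) = 0
p′′(pi/2) = -1
p′′′(pi/2) = 0
p^(4)(pi/2) = 1
Then c_k = p^(k)(pi/2)/k! gives each Taylor coefficient.

(s - pi/2)^4/24 - (s - pi/2)^2/2 + 1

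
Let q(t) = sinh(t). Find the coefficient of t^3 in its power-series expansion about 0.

Apply the Taylor formula c_k = f^(k)(a)/k!.
q(0) = 0
q′(0) = 1
q′′(0) = 0
q′′′(0) = 1
So c_3 = q′′′(0)/3! = 1/6.

1/6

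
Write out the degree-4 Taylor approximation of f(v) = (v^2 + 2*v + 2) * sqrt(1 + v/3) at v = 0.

Multiply each power in the prefactor through the base expansion.
f(0) = 2
f′(0) = 7/3
f′′(0) = 47/18
f′′′(0) = 31/36
f^(4)(0) = -53/216

-53*v^4/5184 + 31*v^3/216 + 47*v^2/36 + 7*v/3 + 2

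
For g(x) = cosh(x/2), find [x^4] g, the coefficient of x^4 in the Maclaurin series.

1/384

[x^0] = 1;  [x^1] = 0;  [x^2] = 1/8;  [x^3] = 0;  [x^4] = 1/384.
So c_4 = g^(4)(0)/4! = 1/384.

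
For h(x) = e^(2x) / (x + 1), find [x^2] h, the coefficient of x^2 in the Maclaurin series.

Multiply the numerator's expansion by the denominator's geometric series.
h(0) = 1
h′(0) = 1
h′′(0) = 2
So c_2 = h′′(0)/2! = 1.

1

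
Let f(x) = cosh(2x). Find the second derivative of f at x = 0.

4

Differentiate repeatedly and evaluate at the center.
The coefficient of x^2 in the expansion is 2, so f′′(0) = 2! * (2) = 4.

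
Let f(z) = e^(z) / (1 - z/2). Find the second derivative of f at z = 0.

Write out both Maclaurin series and multiply, keeping only the needed powers.
The coefficient of z^2 in the expansion is 5/4, so f′′(0) = 2! * (5/4) = 5/2.

5/2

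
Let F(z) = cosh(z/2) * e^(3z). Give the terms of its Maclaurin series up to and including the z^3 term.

39*z^3/8 + 37*z^2/8 + 3*z + 1

Take the Cauchy product of the two expansions.
F(0) = 1
F′(0) = 3
F′′(0) = 37/4
F′′′(0) = 117/4
Then c_k = F^(k)(0)/k! gives each Taylor coefficient.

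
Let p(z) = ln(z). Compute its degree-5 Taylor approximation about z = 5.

(z - 5)^5/15625 - (z - 5)^4/2500 + (z - 5)^3/375 - (z - 5)^2/50 + (z - 5)/5 + ln(5)

Use the known series and substitute for the argument.
[(z - 5)^0] = ln(5);  [(z - 5)^1] = 1/5;  [(z - 5)^2] = -1/50;  [(z - 5)^3] = 1/375;  [(z - 5)^4] = -1/2500;  [(z - 5)^5] = 1/15625.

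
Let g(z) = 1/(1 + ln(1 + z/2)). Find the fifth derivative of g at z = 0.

-347/16

Let u equal the inner series; expand the outer function in u and truncate.
The coefficient of z^5 in the expansion is -347/1920, so g^(5)(0) = 5! * (-347/1920) = -347/16.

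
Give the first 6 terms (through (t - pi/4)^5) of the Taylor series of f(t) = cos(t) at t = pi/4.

f(pi/4) = sqrt(2)/2
f′(pi/4) = -sqrt(2)/2
f′′(pi/4) = -sqrt(2)/2
f′′′(pi/4) = sqrt(2)/2
f^(4)(pi/4) = sqrt(2)/2
f^(5)(pi/4) = -sqrt(2)/2
The Taylor polynomial is Σ f^(k)(pi/4)/k! · (t - pi/4)^k.

-sqrt(2)*(t - pi/4)^5/240 + sqrt(2)*(t - pi/4)^4/48 + sqrt(2)*(t - pi/4)^3/12 - sqrt(2)*(t - pi/4)^2/4 - sqrt(2)*(t - pi/4)/2 + sqrt(2)/2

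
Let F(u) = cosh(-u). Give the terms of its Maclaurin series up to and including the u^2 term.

u^2/2 + 1

F(0) = 1
F′(0) = 0
F′′(0) = 1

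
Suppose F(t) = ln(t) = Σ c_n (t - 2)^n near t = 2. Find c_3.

1/24

c_3 = F′′′(2)/3! = 1/24.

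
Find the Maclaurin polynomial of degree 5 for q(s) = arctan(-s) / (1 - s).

-13*s^5/15 - 2*s^4/3 - 2*s^3/3 - s^2 - s

Multiply the numerator's expansion by the denominator's geometric series.
[s^0] = 0;  [s^1] = -1;  [s^2] = -1;  [s^3] = -2/3;  [s^4] = -2/3;  [s^5] = -13/15.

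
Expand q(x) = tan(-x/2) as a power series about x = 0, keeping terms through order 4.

-x^3/24 - x/2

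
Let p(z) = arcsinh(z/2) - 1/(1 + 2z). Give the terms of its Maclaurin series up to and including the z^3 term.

383*z^3/48 - 4*z^2 + 5*z/2 - 1

Expand each term separately and add.
[z^0] = -1;  [z^1] = 5/2;  [z^2] = -4;  [z^3] = 383/48.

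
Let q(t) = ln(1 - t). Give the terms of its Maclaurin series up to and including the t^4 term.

Differentiate repeatedly and evaluate at the center.
q(0) = 0
q′(0) = -1
q′′(0) = -1
q′′′(0) = -2
q^(4)(0) = -6
Dividing each by k! gives the coefficients c_0, ..., c_4.

-t^4/4 - t^3/3 - t^2/2 - t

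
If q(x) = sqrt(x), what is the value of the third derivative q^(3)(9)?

1/648

The coefficient of (x - 9)^3 in the expansion is 1/3888, so q′′′(9) = 3! * (1/3888) = 1/648.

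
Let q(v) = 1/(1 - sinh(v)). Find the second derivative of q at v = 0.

Let u equal the inner series; expand the outer function in u and truncate.
The coefficient of v^2 in the expansion is 1, so q′′(0) = 2! * (1) = 2.

2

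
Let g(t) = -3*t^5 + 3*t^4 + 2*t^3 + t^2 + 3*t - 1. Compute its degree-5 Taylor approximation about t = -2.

g(-2) = 125
g′(-2) = -313
g′′(-2) = 602
g′′′(-2) = -852
g^(4)(-2) = 792
g^(5)(-2) = -360
The Taylor polynomial is Σ g^(k)(-2)/k! · (t + 2)^k.

-3*(t + 2)^5 + 33*(t + 2)^4 - 142*(t + 2)^3 + 301*(t + 2)^2 - 313*(t + 2) + 125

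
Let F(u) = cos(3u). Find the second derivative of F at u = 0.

-9

The coefficient of u^2 in the expansion is -9/2, so F′′(0) = 2! * (-9/2) = -9.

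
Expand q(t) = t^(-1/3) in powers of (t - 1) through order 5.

-91*(t - 1)^5/729 + 35*(t - 1)^4/243 - 14*(t - 1)^3/81 + 2*(t - 1)^2/9 - (t - 1)/3 + 1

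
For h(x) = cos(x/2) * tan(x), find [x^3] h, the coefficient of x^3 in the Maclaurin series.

5/24

Expand each factor separately, then convolve coefficients.
So c_3 = h′′′(0)/3! = 5/24.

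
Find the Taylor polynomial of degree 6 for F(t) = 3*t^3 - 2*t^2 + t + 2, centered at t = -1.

3*(t + 1)^3 - 11*(t + 1)^2 + 14*(t + 1) - 4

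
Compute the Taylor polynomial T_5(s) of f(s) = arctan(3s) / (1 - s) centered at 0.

213*s^5/5 - 6*s^4 - 6*s^3 + 3*s^2 + 3*s

Take the Cauchy product of the two expansions.
f(0) = 0
f′(0) = 3
f′′(0) = 6
f′′′(0) = -36
f^(4)(0) = -144
f^(5)(0) = 5112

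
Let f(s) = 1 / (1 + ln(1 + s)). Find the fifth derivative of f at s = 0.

-694

Expand as Σ (-1)^k u^k with u equal to the inner function's series.
The coefficient of s^5 in the expansion is -347/60, so f^(5)(0) = 5! * (-347/60) = -694.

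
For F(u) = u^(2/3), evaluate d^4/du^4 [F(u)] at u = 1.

-56/81

Apply the Taylor formula c_k = f^(k)(a)/k!.
The coefficient of (u - 1)^4 in the expansion is -7/243, so F^(4)(1) = 4! * (-7/243) = -56/81.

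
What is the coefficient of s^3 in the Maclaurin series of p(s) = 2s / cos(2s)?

4

Divide the numerator series by the denominator series (power-series long division).
p(0) = 0
p′(0) = 2
p′′(0) = 0
p′′′(0) = 24
So c_3 = p′′′(0)/3! = 4.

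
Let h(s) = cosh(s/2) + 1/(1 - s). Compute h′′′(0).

6

Add the two expansions coefficient-wise.
From the series, [s^3] h = 1; multiply by 3! = 6 to get 6.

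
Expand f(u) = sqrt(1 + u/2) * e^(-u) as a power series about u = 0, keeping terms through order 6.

-16793*u^6/2949120 + 1781*u^5/122880 - 53*u^4/2048 - u^3/384 + 7*u^2/32 - 3*u/4 + 1

Take the Cauchy product of the two expansions.
f(0) = 1
f′(0) = -3/4
f′′(0) = 7/16
f′′′(0) = -1/64
f^(4)(0) = -159/256
f^(5)(0) = 1781/1024
f^(6)(0) = -16793/4096
The Taylor polynomial is Σ f^(k)(0)/k! · u^k.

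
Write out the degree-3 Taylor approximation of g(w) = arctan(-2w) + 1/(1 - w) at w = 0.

11*w^3/3 + w^2 - w + 1

Expand each term separately and add.
[w^0] = 1;  [w^1] = -1;  [w^2] = 1;  [w^3] = 11/3.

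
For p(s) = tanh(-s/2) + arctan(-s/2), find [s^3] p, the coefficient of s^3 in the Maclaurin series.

Combine the two series term by term.
p(0) = 0
p′(0) = -1
p′′(0) = 0
p′′′(0) = 1/2
So c_3 = p′′′(0)/3! = 1/12.

1/12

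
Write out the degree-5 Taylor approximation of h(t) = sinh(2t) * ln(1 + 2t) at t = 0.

-32*t^5/3 + 8*t^4 - 4*t^3 + 4*t^2

Expand each factor separately, then convolve coefficients.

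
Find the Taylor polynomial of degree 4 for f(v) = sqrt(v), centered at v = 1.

Compute the successive derivatives at the expansion point and divide by k!.
f(1) = 1
f′(1) = 1/2
f′′(1) = -1/4
f′′′(1) = 3/8
f^(4)(1) = -15/16

-5*(v - 1)^4/128 + (v - 1)^3/16 - (v - 1)^2/8 + (v - 1)/2 + 1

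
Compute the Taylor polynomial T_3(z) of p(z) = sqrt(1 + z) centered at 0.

p(0) = 1
p′(0) = 1/2
p′′(0) = -1/4
p′′′(0) = 3/8
The Taylor polynomial is Σ p^(k)(0)/k! · z^k.

z^3/16 - z^2/8 + z/2 + 1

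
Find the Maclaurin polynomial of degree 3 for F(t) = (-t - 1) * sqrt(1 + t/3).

Distribute the polynomial across the series and collect like powers.
[t^0] = -1;  [t^1] = -7/6;  [t^2] = -11/72;  [t^3] = 5/432.

5*t^3/432 - 11*t^2/72 - 7*t/6 - 1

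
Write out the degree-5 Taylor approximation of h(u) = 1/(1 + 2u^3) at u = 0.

1 - 2*u^3

Differentiate repeatedly and evaluate at the center.
h(0) = 1
h′(0) = 0
h′′(0) = 0
h′′′(0) = -12
h^(4)(0) = 0
h^(5)(0) = 0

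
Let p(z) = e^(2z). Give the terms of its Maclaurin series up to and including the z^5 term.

p(0) = 1
p′(0) = 2
p′′(0) = 4
p′′′(0) = 8
p^(4)(0) = 16
p^(5)(0) = 32
The Taylor polynomial is Σ p^(k)(0)/k! · z^k.

4*z^5/15 + 2*z^4/3 + 4*z^3/3 + 2*z^2 + 2*z + 1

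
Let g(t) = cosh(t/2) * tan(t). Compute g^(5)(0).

Write out both Maclaurin series and multiply, keeping only the needed powers.
The coefficient of t^5 in the expansion is 341/1920, so g^(5)(0) = 5! * (341/1920) = 341/16.

341/16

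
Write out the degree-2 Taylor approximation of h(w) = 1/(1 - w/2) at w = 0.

[w^0] = 1;  [w^1] = 1/2;  [w^2] = 1/4.

w^2/4 + w/2 + 1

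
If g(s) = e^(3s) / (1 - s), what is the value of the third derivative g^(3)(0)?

Expand each factor separately, then convolve coefficients.
From the series, [s^3] g = 13; multiply by 3! = 6 to get 78.

78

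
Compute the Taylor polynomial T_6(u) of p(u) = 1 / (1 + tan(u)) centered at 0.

122*u^6/45 - 32*u^5/15 + 5*u^4/3 - 4*u^3/3 + u^2 - u + 1

Write 1/(1+u) = 1 - u + u^2 - u^3 + ... and substitute the series for u.
p(0) = 1
p′(0) = -1
p′′(0) = 2
p′′′(0) = -8
p^(4)(0) = 40
p^(5)(0) = -256
p^(6)(0) = 1952
Dividing each by k! gives the coefficients c_0, ..., c_6.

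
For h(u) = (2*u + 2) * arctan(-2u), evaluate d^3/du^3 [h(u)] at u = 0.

32

Shift and add copies of the series according to the polynomial's terms.
The coefficient of u^3 in the expansion is 16/3, so h′′′(0) = 3! * (16/3) = 32.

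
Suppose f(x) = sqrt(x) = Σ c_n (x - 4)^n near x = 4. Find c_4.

-5/16384

f(4) = 2
f′(4) = 1/4
f′′(4) = -1/32
f′′′(4) = 3/256
f^(4)(4) = -15/2048
So c_4 = f^(4)(4)/4! = -5/16384.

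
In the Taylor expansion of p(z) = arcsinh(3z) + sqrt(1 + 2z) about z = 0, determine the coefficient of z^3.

Expand each term separately and add.
p(0) = 1
p′(0) = 4
p′′(0) = -1
p′′′(0) = -24
Dividing each by k! gives the coefficients c_0, ..., c_3.

-4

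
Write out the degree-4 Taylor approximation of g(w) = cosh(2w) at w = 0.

Use the known series and substitute for the argument.
[w^0] = 1;  [w^1] = 0;  [w^2] = 2;  [w^3] = 0;  [w^4] = 2/3.

2*w^4/3 + 2*w^2 + 1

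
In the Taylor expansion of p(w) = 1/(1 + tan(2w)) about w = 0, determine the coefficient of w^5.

-1024/15

Compose series: expand the inner function first, then feed it into the outer expansion.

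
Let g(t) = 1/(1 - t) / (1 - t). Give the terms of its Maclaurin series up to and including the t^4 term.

Take the Cauchy product of the two expansions.
g(0) = 1
g′(0) = 2
g′′(0) = 6
g′′′(0) = 24
g^(4)(0) = 120
Dividing each by k! gives the coefficients c_0, ..., c_4.

5*t^4 + 4*t^3 + 3*t^2 + 2*t + 1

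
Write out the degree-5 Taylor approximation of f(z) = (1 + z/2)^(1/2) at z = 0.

7*z^5/8192 - 5*z^4/2048 + z^3/128 - z^2/32 + z/4 + 1

Apply the Taylor formula c_k = f^(k)(a)/k!.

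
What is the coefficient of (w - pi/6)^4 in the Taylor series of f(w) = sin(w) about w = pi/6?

1/48

f(pi/6) = 1/2
f′(pi/6) = sqrt(3)/2
f′′(pi/6) = -1/2
f′′′(pi/6) = -sqrt(3)/2
f^(4)(pi/6) = 1/2
The Taylor polynomial is Σ f^(k)(pi/6)/k! · (w - pi/6)^k.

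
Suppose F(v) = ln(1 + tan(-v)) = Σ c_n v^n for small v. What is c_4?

-7/12

Plug the Maclaurin series of the inner function into that of the outer and collect terms.
F(0) = 0
F′(0) = -1
F′′(0) = -1
F′′′(0) = -4
F^(4)(0) = -14
So c_4 = F^(4)(0)/4! = -7/12.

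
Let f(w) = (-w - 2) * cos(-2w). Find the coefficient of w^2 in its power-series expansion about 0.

4

Shift and add copies of the series according to the polynomial's terms.
f(0) = -2
f′(0) = -1
f′′(0) = 8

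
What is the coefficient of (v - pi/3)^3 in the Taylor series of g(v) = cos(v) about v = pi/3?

g(pi/3) = 1/2
g′(pi/3) = -sqrt(3)/2
g′′(pi/3) = -1/2
g′′′(pi/3) = sqrt(3)/2

sqrt(3)/12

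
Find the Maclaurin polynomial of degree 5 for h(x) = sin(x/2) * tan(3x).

71*x^4/16 + 3*x^2/2

Multiply the two series term by term and collect like powers.
h(0) = 0
h′(0) = 0
h′′(0) = 3
h′′′(0) = 0
h^(4)(0) = 213/2
h^(5)(0) = 0
Dividing each by k! gives the coefficients c_0, ..., c_5.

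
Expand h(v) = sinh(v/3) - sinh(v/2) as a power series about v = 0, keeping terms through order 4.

Combine the two series term by term.

-19*v^3/1296 - v/6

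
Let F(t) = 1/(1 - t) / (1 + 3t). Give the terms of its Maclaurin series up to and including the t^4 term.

Take the Cauchy product of the two expansions.

61*t^4 - 20*t^3 + 7*t^2 - 2*t + 1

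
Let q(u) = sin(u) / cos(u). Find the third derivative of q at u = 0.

2

Invert the denominator's series and multiply.
The coefficient of u^3 in the expansion is 1/3, so q′′′(0) = 3! * (1/3) = 2.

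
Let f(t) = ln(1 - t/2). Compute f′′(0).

-1/4

Differentiate repeatedly and evaluate at the center.
The coefficient of t^2 in the expansion is -1/8, so f′′(0) = 2! * (-1/8) = -1/4.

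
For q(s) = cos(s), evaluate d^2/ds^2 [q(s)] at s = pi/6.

From the series, [(s - pi/6)^2] q = -sqrt(3)/4; multiply by 2! = 2 to get -sqrt(3)/2.

-sqrt(3)/2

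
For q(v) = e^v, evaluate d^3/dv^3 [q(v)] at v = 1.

The coefficient of (v - 1)^3 in the expansion is e/6, so q′′′(1) = 3! * (e/6) = e.

e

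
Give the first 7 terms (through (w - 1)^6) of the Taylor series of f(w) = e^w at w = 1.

Apply the Taylor formula c_k = f^(k)(a)/k!.
[(w - 1)^0] = e;  [(w - 1)^1] = e;  [(w - 1)^2] = e/2;  [(w - 1)^3] = e/6;  [(w - 1)^4] = e/24;  [(w - 1)^5] = e/120;  [(w - 1)^6] = e/720.

e*(w - 1)^6/720 + e*(w - 1)^5/120 + e*(w - 1)^4/24 + e*(w - 1)^3/6 + e*(w - 1)^2/2 + e*(w - 1) + e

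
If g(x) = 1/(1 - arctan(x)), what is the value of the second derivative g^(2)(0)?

Compose series: expand the inner function first, then feed it into the outer expansion.
From the series, [x^2] g = 1; multiply by 2! = 2 to get 2.

2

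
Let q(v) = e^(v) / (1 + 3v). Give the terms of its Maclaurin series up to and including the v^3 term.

Take the Cauchy product of the two expansions.
[v^0] = 1;  [v^1] = -2;  [v^2] = 13/2;  [v^3] = -58/3.

-58*v^3/3 + 13*v^2/2 - 2*v + 1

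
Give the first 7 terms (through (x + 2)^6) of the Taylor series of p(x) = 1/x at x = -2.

p(-2) = -1/2
p′(-2) = -1/4
p′′(-2) = -1/4
p′′′(-2) = -3/8
p^(4)(-2) = -3/4
p^(5)(-2) = -15/8
p^(6)(-2) = -45/8
Then c_k = p^(k)(-2)/k! gives each Taylor coefficient.

-(x + 2)^6/128 - (x + 2)^5/64 - (x + 2)^4/32 - (x + 2)^3/16 - (x + 2)^2/8 - (x + 2)/4 - 1/2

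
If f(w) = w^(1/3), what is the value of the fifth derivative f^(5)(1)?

From the series, [(w - 1)^5] f = 22/729; multiply by 5! = 120 to get 880/243.

880/243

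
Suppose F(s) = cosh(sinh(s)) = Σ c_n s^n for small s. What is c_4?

Let u equal the inner series; expand the outer function in u and truncate.
F(0) = 1
F′(0) = 0
F′′(0) = 1
F′′′(0) = 0
F^(4)(0) = 5
So c_4 = F^(4)(0)/4! = 5/24.

5/24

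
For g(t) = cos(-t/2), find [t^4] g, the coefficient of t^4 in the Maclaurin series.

g(0) = 1
g′(0) = 0
g′′(0) = -1/4
g′′′(0) = 0
g^(4)(0) = 1/16
The Taylor polynomial is Σ g^(k)(0)/k! · t^k.

1/384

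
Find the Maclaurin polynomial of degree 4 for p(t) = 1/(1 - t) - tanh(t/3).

t^4 + 82*t^3/81 + t^2 + 2*t/3 + 1

Add the two expansions coefficient-wise.
[t^0] = 1;  [t^1] = 2/3;  [t^2] = 1;  [t^3] = 82/81;  [t^4] = 1.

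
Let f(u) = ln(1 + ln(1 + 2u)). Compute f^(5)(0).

Let u equal the inner series; expand the outer function in u and truncate.
From the series, [u^5] f = 304/5; multiply by 5! = 120 to get 7296.

7296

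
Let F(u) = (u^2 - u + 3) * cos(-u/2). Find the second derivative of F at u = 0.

5/4

Multiply each power in the prefactor through the base expansion.
From the series, [u^2] F = 5/8; multiply by 2! = 2 to get 5/4.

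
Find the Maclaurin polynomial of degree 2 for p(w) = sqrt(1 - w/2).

-w^2/32 - w/4 + 1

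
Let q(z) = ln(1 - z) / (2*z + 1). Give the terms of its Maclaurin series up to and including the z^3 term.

Use 1/(1 - r) = Σ r^k on the denominator, then take the Cauchy product.

-10*z^3/3 + 3*z^2/2 - z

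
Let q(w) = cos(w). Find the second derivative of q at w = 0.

-1

From the series, [w^2] q = -1/2; multiply by 2! = 2 to get -1.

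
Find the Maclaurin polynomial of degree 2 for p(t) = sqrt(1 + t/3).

-t^2/72 + t/6 + 1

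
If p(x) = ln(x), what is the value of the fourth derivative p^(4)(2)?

-3/8

From the series, [(x - 2)^4] p = -1/64; multiply by 4! = 24 to get -3/8.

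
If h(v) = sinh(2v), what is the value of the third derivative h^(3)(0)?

8

The coefficient of v^3 in the expansion is 4/3, so h′′′(0) = 3! * (4/3) = 8.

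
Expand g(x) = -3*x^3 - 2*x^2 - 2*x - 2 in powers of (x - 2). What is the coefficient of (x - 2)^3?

-3

[(x - 2)^0] = -38;  [(x - 2)^1] = -46;  [(x - 2)^2] = -20;  [(x - 2)^3] = -3.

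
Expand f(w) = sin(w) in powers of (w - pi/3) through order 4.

f(pi/3) = sqrt(3)/2
f′(pi/3) = 1/2
f′′(pi/3) = -sqrt(3)/2
f′′′(pi/3) = -1/2
f^(4)(pi/3) = sqrt(3)/2

sqrt(3)*(w - pi/3)^4/48 - (w - pi/3)^3/12 - sqrt(3)*(w - pi/3)^2/4 + (w - pi/3)/2 + sqrt(3)/2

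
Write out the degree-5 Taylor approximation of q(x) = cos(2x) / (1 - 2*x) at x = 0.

52*x^5/3 + 26*x^4/3 + 4*x^3 + 2*x^2 + 2*x + 1

Use 1/(1 - r) = Σ r^k on the denominator, then take the Cauchy product.
q(0) = 1
q′(0) = 2
q′′(0) = 4
q′′′(0) = 24
q^(4)(0) = 208
q^(5)(0) = 2080
Then c_k = q^(k)(0)/k! gives each Taylor coefficient.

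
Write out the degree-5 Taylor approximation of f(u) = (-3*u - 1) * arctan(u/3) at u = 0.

-u^5/1215 + u^4/27 + u^3/81 - u^2 - u/3

Shift and add copies of the series according to the polynomial's terms.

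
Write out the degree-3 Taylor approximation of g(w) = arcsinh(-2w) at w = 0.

4*w^3/3 - 2*w

g(0) = 0
g′(0) = -2
g′′(0) = 0
g′′′(0) = 8
Dividing each by k! gives the coefficients c_0, ..., c_3.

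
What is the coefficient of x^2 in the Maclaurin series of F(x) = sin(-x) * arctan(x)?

Expand each factor separately, then convolve coefficients.
F(0) = 0
F′(0) = 0
F′′(0) = -2

-1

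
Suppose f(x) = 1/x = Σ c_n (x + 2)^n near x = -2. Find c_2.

-1/8

Apply the Taylor formula c_k = f^(k)(a)/k!.
f(-2) = -1/2
f′(-2) = -1/4
f′′(-2) = -1/4
So c_2 = f′′(-2)/2! = -1/8.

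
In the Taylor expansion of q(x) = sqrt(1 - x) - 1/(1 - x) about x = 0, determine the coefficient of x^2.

-9/8

Combine the two series term by term.
[x^0] = 0;  [x^1] = -3/2;  [x^2] = -9/8.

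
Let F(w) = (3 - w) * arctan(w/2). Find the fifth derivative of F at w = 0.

Shift and add copies of the series according to the polynomial's terms.
The coefficient of w^5 in the expansion is 3/160, so F^(5)(0) = 5! * (3/160) = 9/4.

9/4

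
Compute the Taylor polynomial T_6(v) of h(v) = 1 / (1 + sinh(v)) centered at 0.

77*v^6/45 - 181*v^5/120 + 4*v^4/3 - 7*v^3/6 + v^2 - v + 1

Write 1/(1+u) = 1 - u + u^2 - u^3 + ... and substitute the series for u.
h(0) = 1
h′(0) = -1
h′′(0) = 2
h′′′(0) = -7
h^(4)(0) = 32
h^(5)(0) = -181
h^(6)(0) = 1232
The Taylor polynomial is Σ h^(k)(0)/k! · v^k.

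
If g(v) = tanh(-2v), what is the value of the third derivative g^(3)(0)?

The coefficient of v^3 in the expansion is 8/3, so g′′′(0) = 3! * (8/3) = 16.

16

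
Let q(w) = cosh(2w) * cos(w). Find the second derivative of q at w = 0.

Write out both Maclaurin series and multiply, keeping only the needed powers.
The coefficient of w^2 in the expansion is 3/2, so q′′(0) = 2! * (3/2) = 3.

3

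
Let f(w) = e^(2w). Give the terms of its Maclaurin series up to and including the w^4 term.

2*w^4/3 + 4*w^3/3 + 2*w^2 + 2*w + 1

[w^0] = 1;  [w^1] = 2;  [w^2] = 2;  [w^3] = 4/3;  [w^4] = 2/3.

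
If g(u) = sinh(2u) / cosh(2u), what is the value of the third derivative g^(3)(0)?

Write the quotient as an unknown series and match coefficients against numerator = denominator · series.
The coefficient of u^3 in the expansion is -8/3, so g′′′(0) = 3! * (-8/3) = -16.

-16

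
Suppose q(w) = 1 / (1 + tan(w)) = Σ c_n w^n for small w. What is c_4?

5/3

Expand as Σ (-1)^k u^k with u equal to the inner function's series.
q(0) = 1
q′(0) = -1
q′′(0) = 2
q′′′(0) = -8
q^(4)(0) = 40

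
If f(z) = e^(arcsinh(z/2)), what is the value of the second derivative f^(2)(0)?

Plug the Maclaurin series of the inner function into that of the outer and collect terms.
The coefficient of z^2 in the expansion is 1/8, so f′′(0) = 2! * (1/8) = 1/4.

1/4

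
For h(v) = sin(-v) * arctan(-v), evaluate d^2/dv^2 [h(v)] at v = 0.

Multiply the two series term by term and collect like powers.
From the series, [v^2] h = 1; multiply by 2! = 2 to get 2.

2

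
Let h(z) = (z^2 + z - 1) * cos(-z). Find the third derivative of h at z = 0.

Multiply each power in the prefactor through the base expansion.
The coefficient of z^3 in the expansion is -1/2, so h′′′(0) = 3! * (-1/2) = -3.

-3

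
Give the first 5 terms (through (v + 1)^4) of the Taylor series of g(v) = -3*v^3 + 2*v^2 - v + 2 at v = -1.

Apply the Taylor formula c_k = f^(k)(a)/k!.
g(-1) = 8
g′(-1) = -14
g′′(-1) = 22
g′′′(-1) = -18
g^(4)(-1) = 0

-3*(v + 1)^3 + 11*(v + 1)^2 - 14*(v + 1) + 8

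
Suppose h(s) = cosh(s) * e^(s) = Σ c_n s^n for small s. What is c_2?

Expand each factor separately, then convolve coefficients.

1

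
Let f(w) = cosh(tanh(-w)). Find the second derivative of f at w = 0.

1

Plug the Maclaurin series of the inner function into that of the outer and collect terms.
The coefficient of w^2 in the expansion is 1/2, so f′′(0) = 2! * (1/2) = 1.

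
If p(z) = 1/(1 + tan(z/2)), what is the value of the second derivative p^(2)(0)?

Plug the Maclaurin series of the inner function into that of the outer and collect terms.
The coefficient of z^2 in the expansion is 1/4, so p′′(0) = 2! * (1/4) = 1/2.

1/2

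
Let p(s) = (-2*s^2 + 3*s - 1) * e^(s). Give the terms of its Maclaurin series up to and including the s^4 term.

-13*s^4/24 - 2*s^3/3 + s^2/2 + 2*s - 1

Distribute the polynomial across the series and collect like powers.
p(0) = -1
p′(0) = 2
p′′(0) = 1
p′′′(0) = -4
p^(4)(0) = -13
The Taylor polynomial is Σ p^(k)(0)/k! · s^k.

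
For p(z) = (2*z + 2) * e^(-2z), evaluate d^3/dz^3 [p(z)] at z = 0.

8

Shift and add copies of the series according to the polynomial's terms.
The coefficient of z^3 in the expansion is 4/3, so p′′′(0) = 3! * (4/3) = 8.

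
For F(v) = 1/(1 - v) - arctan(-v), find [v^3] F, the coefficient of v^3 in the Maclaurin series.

2/3

Expand each term separately and add.
So c_3 = F′′′(0)/3! = 2/3.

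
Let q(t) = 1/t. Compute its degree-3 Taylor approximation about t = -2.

-(t + 2)^3/16 - (t + 2)^2/8 - (t + 2)/4 - 1/2

q(-2) = -1/2
q′(-2) = -1/4
q′′(-2) = -1/4
q′′′(-2) = -3/8
Dividing each by k! gives the coefficients c_0, ..., c_3.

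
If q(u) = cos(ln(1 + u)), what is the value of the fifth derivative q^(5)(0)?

40

Let u equal the inner series; expand the outer function in u and truncate.
The coefficient of u^5 in the expansion is 1/3, so q^(5)(0) = 5! * (1/3) = 40.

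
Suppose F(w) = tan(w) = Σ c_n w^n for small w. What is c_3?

F(0) = 0
F′(0) = 1
F′′(0) = 0
F′′′(0) = 2
Dividing each by k! gives the coefficients c_0, ..., c_3.

1/3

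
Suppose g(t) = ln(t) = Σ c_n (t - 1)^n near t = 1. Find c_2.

g(1) = 0
g′(1) = 1
g′′(1) = -1
So c_2 = g′′(1)/2! = -1/2.

-1/2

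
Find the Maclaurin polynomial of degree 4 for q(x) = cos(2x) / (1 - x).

Multiply the two series term by term and collect like powers.
q(0) = 1
q′(0) = 1
q′′(0) = -2
q′′′(0) = -6
q^(4)(0) = -8
The Taylor polynomial is Σ q^(k)(0)/k! · x^k.

-x^4/3 - x^3 - x^2 + x + 1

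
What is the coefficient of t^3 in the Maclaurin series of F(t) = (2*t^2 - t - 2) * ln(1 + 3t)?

-15/2

Multiply each power in the prefactor through the base expansion.
[t^0] = 0;  [t^1] = -6;  [t^2] = 6;  [t^3] = -15/2.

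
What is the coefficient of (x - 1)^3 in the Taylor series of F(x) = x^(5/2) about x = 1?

Use the known series and substitute for the argument.

5/16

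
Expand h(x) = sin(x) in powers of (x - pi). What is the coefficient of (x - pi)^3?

1/6

Differentiate repeatedly and evaluate at the center.
[(x - pi)^0] = 0;  [(x - pi)^1] = -1;  [(x - pi)^2] = 0;  [(x - pi)^3] = 1/6.
So c_3 = h′′′(pi)/3! = 1/6.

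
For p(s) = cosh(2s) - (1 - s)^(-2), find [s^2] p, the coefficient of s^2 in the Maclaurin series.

Combine the two series term by term.
p(0) = 0
p′(0) = -2
p′′(0) = -2
The Taylor polynomial is Σ p^(k)(0)/k! · s^k.

-1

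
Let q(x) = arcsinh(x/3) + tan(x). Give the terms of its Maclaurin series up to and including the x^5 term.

433*x^5/3240 + 53*x^3/162 + 4*x/3

Expand each term separately and add.
q(0) = 0
q′(0) = 4/3
q′′(0) = 0
q′′′(0) = 53/27
q^(4)(0) = 0
q^(5)(0) = 433/27
Dividing each by k! gives the coefficients c_0, ..., c_5.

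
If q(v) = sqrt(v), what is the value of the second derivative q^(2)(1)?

-1/4

Compute the successive derivatives at the expansion point and divide by k!.
The coefficient of (v - 1)^2 in the expansion is -1/8, so q′′(1) = 2! * (-1/8) = -1/4.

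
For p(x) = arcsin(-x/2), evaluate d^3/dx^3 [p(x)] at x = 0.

-1/8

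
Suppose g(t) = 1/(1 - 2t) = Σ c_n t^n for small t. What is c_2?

4

g(0) = 1
g′(0) = 2
g′′(0) = 8
So c_2 = g′′(0)/2! = 4.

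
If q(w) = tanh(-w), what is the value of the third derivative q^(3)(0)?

2

Differentiate repeatedly and evaluate at the center.
From the series, [w^3] q = 1/3; multiply by 3! = 6 to get 2.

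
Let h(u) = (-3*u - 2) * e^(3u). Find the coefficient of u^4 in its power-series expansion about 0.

Distribute the polynomial across the series and collect like powers.

-81/4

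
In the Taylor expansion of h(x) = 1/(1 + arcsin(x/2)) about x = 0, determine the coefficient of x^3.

-7/48

Substitute the inner expansion into the outer series and collect powers.
h(0) = 1
h′(0) = -1/2
h′′(0) = 1/2
h′′′(0) = -7/8
Dividing each by k! gives the coefficients c_0, ..., c_3.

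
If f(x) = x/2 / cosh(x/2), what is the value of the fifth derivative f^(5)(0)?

Write the quotient as an unknown series and match coefficients against numerator = denominator · series.
The coefficient of x^5 in the expansion is 5/768, so f^(5)(0) = 5! * (5/768) = 25/32.

25/32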